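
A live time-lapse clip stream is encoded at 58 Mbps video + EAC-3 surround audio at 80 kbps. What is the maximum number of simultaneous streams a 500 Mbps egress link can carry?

8

Audio: 80 kbps = 0.080 Mbps.
Per-viewer media rate: 58.080 Mbps.
500 Mbps = 500.0 Mbps; 500.0 / 58.080 = 8.61 → 8 viewers.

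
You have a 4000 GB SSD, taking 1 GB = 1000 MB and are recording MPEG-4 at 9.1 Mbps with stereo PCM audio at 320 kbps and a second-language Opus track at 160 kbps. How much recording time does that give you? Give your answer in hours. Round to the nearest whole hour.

Audio total: 320 + 160 = 480 kbps = 0.480 Mbps.
Total bitrate: 9.1 + 0.480 = 9.580 Mbps.
Capacity: 4000 GB = 32,000,000 Mb.
Recording time: 32,000,000 / 9.580 = 3,340,292 s ≈ 928 hours.

928 hours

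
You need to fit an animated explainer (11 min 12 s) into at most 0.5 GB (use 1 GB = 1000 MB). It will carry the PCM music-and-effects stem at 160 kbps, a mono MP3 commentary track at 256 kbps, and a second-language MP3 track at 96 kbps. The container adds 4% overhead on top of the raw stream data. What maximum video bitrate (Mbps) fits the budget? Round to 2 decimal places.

5.21 Mbps

Budget: 0.5 GB = 4000.0 Mb.
Stream payload after overhead: 4000.0 / 1.04 = 3846.2 Mb.
11 min 12 s = 672 s
Total bitrate budget: 3846.2 Mb / 672 s = 5.723 Mbps.
Audio total: 160 + 256 + 96 = 512 kbps = 0.512 Mbps.
Video: 5.723 − 0.512 = 5.211 Mbps.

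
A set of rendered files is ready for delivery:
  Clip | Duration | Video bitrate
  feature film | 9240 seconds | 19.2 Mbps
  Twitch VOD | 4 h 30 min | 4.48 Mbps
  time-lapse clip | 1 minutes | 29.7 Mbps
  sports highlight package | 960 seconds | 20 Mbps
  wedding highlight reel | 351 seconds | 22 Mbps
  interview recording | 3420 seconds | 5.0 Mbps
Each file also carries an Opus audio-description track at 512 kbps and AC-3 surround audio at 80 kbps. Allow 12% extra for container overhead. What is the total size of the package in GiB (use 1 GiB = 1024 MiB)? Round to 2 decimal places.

Audio total: 512 + 80 = 592 kbps = 0.592 Mbps.
feature film: 19.792 Mbps × 9240 s × 1.12 = 204823.4 Mb
Twitch VOD: 5.072 Mbps × 16200 s × 1.12 = 92026.4 Mb
time-lapse clip: 30.292 Mbps × 60 s × 1.12 = 2035.6 Mb
sports highlight package: 20.592 Mbps × 960 s × 1.12 = 22140.5 Mb
wedding highlight reel: 22.592 Mbps × 351 s × 1.12 = 8881.4 Mb
interview recording: 5.592 Mbps × 3420 s × 1.12 = 21419.6 Mb
Total: 351326.9 Mb = 43915.9 MB.
= 40.90 GiB.

40.90 GiB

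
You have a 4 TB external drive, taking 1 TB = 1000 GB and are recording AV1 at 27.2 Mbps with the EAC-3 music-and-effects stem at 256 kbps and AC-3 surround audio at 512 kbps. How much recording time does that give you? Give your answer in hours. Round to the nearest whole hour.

318 hours

Audio total: 256 + 512 = 768 kbps = 0.768 Mbps.
Total bitrate: 27.2 + 0.768 = 27.968 Mbps.
Capacity: 4 TB = 32,000,000 Mb.
Recording time: 32,000,000 / 27.968 = 1,144,165 s ≈ 318 hours.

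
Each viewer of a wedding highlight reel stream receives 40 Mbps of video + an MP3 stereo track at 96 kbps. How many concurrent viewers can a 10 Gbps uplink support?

249

Audio: 96 kbps = 0.096 Mbps.
Per-viewer media rate: 40.096 Mbps.
10 Gbps = 10,000 Mbps; 10,000 / 40.096 = 249.40 → 249 viewers.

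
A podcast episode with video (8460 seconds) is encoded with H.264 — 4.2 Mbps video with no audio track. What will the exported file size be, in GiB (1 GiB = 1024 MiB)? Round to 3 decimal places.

4.136 GiB

Total bitrate: 4.2 Mbps.
Stream data: 4.200 Mbps × 8460 s = 35532.0 Mb.
35,532 Mb = 4,441,500,000 bytes ÷ 1,073,741,824 = 4.136 GiB.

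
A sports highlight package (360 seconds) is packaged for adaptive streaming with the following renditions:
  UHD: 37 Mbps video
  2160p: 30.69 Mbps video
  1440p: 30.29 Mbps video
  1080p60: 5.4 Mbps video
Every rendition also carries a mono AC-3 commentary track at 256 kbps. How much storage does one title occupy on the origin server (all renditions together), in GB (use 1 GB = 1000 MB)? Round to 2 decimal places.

4.70 GB

Audio: 256 kbps = 0.256 Mbps.
Sum of rendition bitrates: (37+0.256) + (30.69+0.256) + (30.29+0.256) + (5.4+0.256) = 104.404 Mbps.
× 360 s = 37,585 Mb = 4,698 MB = 4.698 GB.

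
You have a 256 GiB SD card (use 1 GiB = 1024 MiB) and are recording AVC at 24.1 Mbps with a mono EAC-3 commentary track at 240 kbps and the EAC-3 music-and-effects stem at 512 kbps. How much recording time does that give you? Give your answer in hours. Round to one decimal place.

24.6 hours

Audio total: 240 + 512 = 752 kbps = 0.752 Mbps.
Total bitrate: 24.1 + 0.752 = 24.852 Mbps.
Capacity: 256 GiB = 2,199,023 Mb.
Recording time: 2,199,023 / 24.852 = 88,485 s ≈ 24.6 hours.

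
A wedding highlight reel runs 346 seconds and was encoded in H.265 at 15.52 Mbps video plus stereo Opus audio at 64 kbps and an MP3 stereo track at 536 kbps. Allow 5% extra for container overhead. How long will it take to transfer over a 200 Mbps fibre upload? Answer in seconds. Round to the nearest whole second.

29 seconds

Audio total: 64 + 536 = 600 kbps = 0.600 Mbps.
Total bitrate: 16.120 Mbps.
File: 16.120 Mbps × 346 s = 5577.5 Mb.
With 5% container overhead: ×1.05. → 5856.4 Mb.
At 200 Mbps: 5856.4 / 200 = 29.3 s ≈ 29.3 seconds.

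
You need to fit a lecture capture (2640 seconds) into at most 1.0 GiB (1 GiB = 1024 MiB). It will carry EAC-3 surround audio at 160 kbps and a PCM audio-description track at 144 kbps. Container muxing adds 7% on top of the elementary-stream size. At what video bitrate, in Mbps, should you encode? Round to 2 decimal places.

Budget: 1.0 GiB = 8589.9 Mb.
Stream payload after overhead: 8589.9 / 1.07 = 8028.0 Mb.
Total bitrate budget: 8028.0 Mb / 2640 s = 3.041 Mbps.
Audio total: 160 + 144 = 304 kbps = 0.304 Mbps.
Video: 3.041 − 0.304 = 2.737 Mbps.

2.74 Mbps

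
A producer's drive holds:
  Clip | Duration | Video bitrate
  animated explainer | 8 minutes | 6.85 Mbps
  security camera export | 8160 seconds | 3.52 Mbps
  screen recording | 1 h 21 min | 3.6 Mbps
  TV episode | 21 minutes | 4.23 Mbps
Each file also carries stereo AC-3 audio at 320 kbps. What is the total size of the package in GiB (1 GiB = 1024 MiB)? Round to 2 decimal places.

Audio: 320 kbps = 0.320 Mbps.
animated explainer: 7.170 Mbps × 480 s = 3441.6 Mb
security camera export: 3.840 Mbps × 8160 s = 31334.4 Mb
screen recording: 3.920 Mbps × 4860 s = 19051.2 Mb
TV episode: 4.550 Mbps × 1260 s = 5733.0 Mb
Total: 59560.2 Mb = 7445.0 MB.
= 6.934 GiB.

6.93 GiB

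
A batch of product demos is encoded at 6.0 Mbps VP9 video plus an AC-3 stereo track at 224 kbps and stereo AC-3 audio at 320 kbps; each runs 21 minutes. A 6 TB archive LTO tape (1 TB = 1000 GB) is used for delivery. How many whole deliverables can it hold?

5821

21 min = 1260 s
Audio total: 224 + 320 = 544 kbps = 0.544 Mbps.
Total bitrate: 6.544 Mbps.
Per item: 6.544 Mbps × 1260 s = 8,245 Mb = 1,031 MB.
Capacity: 6 TB = 48,000,000 Mb; 5821.40 items → 5821 complete.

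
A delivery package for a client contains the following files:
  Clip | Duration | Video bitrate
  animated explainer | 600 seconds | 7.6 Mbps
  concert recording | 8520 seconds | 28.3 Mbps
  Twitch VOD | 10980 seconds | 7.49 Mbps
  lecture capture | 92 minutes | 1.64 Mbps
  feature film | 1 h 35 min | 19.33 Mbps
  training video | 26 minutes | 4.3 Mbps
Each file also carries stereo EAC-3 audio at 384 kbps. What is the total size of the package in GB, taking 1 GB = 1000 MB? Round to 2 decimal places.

58.31 GB

Audio: 384 kbps = 0.384 Mbps.
animated explainer: 7.984 Mbps × 600 s = 4790.4 Mb
concert recording: 28.684 Mbps × 8520 s = 244387.7 Mb
Twitch VOD: 7.874 Mbps × 10980 s = 86456.5 Mb
lecture capture: 2.024 Mbps × 5520 s = 11172.5 Mb
feature film: 19.714 Mbps × 5700 s = 112369.8 Mb
training video: 4.684 Mbps × 1560 s = 7307.0 Mb
Total: 466483.9 Mb = 58310.5 MB.
= 58.31 GB.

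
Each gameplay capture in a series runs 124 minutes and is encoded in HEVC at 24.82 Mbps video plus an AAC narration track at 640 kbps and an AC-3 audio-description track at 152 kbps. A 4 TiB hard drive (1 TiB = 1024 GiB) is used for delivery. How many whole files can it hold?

124 min = 7440 s
Audio total: 640 + 152 = 792 kbps = 0.792 Mbps.
Total bitrate: 25.612 Mbps.
Per item: 25.612 Mbps × 7440 s = 190,553 Mb = 23,819 MB.
Capacity: 4 TiB = 35,184,372 Mb; 184.64 items → 184 complete.

184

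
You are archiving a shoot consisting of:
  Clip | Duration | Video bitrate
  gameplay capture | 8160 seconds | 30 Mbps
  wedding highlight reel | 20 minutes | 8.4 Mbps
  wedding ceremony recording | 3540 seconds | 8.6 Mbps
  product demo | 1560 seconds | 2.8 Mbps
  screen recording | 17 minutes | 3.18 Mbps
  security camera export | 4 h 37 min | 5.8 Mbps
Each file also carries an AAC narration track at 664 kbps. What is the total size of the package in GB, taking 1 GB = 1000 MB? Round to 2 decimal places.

Audio: 664 kbps = 0.664 Mbps.
gameplay capture: 30.664 Mbps × 8160 s = 250218.2 Mb
wedding highlight reel: 9.064 Mbps × 1200 s = 10876.8 Mb
wedding ceremony recording: 9.264 Mbps × 3540 s = 32794.6 Mb
product demo: 3.464 Mbps × 1560 s = 5403.8 Mb
screen recording: 3.844 Mbps × 1020 s = 3920.9 Mb
security camera export: 6.464 Mbps × 16620 s = 107431.7 Mb
Total: 410646.0 Mb = 51330.8 MB.
= 51.33 GB.

51.33 GB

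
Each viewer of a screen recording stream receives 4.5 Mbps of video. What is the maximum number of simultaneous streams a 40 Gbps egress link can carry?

8888

40 Gbps = 40,000 Mbps; 40,000 / 4.500 = 8888.89 → 8888 viewers.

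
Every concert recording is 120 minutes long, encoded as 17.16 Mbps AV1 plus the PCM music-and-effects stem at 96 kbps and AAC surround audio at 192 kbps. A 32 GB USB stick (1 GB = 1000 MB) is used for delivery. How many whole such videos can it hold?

2

120 min = 7200 s
Audio total: 96 + 192 = 288 kbps = 0.288 Mbps.
Total bitrate: 17.448 Mbps.
Per item: 17.448 Mbps × 7200 s = 125,626 Mb = 15,703 MB.
Capacity: 32 GB = 256,000 Mb; 2.04 items → 2 complete.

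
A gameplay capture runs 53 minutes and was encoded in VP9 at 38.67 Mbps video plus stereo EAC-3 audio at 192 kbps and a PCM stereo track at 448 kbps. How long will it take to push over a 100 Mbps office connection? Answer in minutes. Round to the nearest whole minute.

21 minutes

53 min = 3180 s
Audio total: 192 + 448 = 640 kbps = 0.640 Mbps.
Total bitrate: 39.310 Mbps.
File: 39.310 Mbps × 3180 s = 125005.8 Mb.
At 100 Mbps: 125005.8 / 100 = 1250.1 s ≈ 20.8 minutes.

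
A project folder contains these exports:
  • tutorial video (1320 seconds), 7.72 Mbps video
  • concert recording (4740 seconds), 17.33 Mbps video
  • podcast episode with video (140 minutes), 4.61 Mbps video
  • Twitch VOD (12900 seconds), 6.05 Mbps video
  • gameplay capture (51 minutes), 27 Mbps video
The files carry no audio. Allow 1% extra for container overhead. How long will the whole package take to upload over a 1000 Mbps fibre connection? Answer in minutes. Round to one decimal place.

4.9 minutes

tutorial video: 7.720 Mbps × 1320 s × 1.01 = 10292.3 Mb
concert recording: 17.330 Mbps × 4740 s × 1.01 = 82965.6 Mb
podcast episode with video: 4.610 Mbps × 8400 s × 1.01 = 39111.2 Mb
Twitch VOD: 6.050 Mbps × 12900 s × 1.01 = 78825.4 Mb
gameplay capture: 27.000 Mbps × 3060 s × 1.01 = 83446.2 Mb
Total: 294640.8 Mb = 36830.1 MB.
At 1000 Mbps: 294640.8 / 1000 = 295 s ≈ 4.91 minutes.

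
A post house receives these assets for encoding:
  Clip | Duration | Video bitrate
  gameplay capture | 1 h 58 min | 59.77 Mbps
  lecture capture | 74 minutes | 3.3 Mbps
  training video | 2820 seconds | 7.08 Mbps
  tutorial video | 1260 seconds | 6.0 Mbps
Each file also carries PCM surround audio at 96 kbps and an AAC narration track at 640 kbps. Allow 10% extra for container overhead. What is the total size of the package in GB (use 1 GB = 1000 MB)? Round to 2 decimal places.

65.56 GB

Audio total: 96 + 640 = 736 kbps = 0.736 Mbps.
gameplay capture: 60.506 Mbps × 7080 s × 1.10 = 471220.7 Mb
lecture capture: 4.036 Mbps × 4440 s × 1.10 = 19711.8 Mb
training video: 7.816 Mbps × 2820 s × 1.10 = 24245.2 Mb
tutorial video: 6.736 Mbps × 1260 s × 1.10 = 9336.1 Mb
Total: 524513.9 Mb = 65564.2 MB.
= 65.56 GB.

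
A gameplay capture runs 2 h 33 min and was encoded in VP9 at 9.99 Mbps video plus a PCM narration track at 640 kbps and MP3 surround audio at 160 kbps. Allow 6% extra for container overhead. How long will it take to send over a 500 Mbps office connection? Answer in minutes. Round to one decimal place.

2 h 33 min = 153 min = 9180 s
Audio total: 640 + 160 = 800 kbps = 0.800 Mbps.
Total bitrate: 10.790 Mbps.
File: 10.790 Mbps × 9180 s = 99052.2 Mb.
With 6% container overhead: ×1.06. → 104995.3 Mb.
At 500 Mbps: 104995.3 / 500 = 210.0 s ≈ 3.5 minutes.

3.5 minutes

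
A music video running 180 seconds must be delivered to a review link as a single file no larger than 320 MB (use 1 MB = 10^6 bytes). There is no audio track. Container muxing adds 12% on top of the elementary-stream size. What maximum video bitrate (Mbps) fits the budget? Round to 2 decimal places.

12.70 Mbps

Budget: 320 MB = 2560.0 Mb.
Stream payload after overhead: 2560.0 / 1.12 = 2285.7 Mb.
Total bitrate budget: 2285.7 Mb / 180 s = 12.698 Mbps.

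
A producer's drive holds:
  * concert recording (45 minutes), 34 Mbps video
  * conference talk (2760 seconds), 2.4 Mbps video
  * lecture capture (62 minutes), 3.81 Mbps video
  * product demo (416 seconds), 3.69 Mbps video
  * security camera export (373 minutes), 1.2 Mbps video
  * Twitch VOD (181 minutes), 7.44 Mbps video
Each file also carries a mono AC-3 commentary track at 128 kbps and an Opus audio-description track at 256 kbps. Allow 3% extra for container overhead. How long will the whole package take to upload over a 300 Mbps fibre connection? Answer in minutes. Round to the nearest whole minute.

14 minutes

Audio total: 128 + 256 = 384 kbps = 0.384 Mbps.
concert recording: 34.384 Mbps × 2700 s × 1.03 = 95621.9 Mb
conference talk: 2.784 Mbps × 2760 s × 1.03 = 7914.4 Mb
lecture capture: 4.194 Mbps × 3720 s × 1.03 = 16069.7 Mb
product demo: 4.074 Mbps × 416 s × 1.03 = 1745.6 Mb
security camera export: 1.584 Mbps × 22380 s × 1.03 = 36513.4 Mb
Twitch VOD: 7.824 Mbps × 10860 s × 1.03 = 87517.7 Mb
Total: 245382.7 Mb = 30672.8 MB.
At 300 Mbps: 245382.7 / 300 = 818 s ≈ 13.6 minutes.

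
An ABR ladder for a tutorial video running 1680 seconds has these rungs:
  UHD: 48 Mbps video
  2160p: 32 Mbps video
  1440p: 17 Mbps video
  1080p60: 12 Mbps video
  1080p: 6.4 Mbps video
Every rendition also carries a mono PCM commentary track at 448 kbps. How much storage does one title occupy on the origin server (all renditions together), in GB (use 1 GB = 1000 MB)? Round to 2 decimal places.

Audio: 448 kbps = 0.448 Mbps.
Sum of rendition bitrates: (48+0.448) + (32+0.448) + (17+0.448) + (12+0.448) + (6.4+0.448) = 117.640 Mbps.
× 1680 s = 197,635 Mb = 24,704 MB = 24.70 GB.

24.70 GB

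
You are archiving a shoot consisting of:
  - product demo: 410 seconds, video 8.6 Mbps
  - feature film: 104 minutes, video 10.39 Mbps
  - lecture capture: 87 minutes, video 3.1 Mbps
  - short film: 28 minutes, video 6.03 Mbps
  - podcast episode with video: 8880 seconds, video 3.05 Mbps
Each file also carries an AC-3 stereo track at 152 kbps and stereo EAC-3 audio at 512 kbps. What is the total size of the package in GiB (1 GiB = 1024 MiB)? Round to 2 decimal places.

Audio total: 152 + 512 = 664 kbps = 0.664 Mbps.
product demo: 9.264 Mbps × 410 s = 3798.2 Mb
feature film: 11.054 Mbps × 6240 s = 68977.0 Mb
lecture capture: 3.764 Mbps × 5220 s = 19648.1 Mb
short film: 6.694 Mbps × 1680 s = 11245.9 Mb
podcast episode with video: 3.714 Mbps × 8880 s = 32980.3 Mb
Total: 136649.5 Mb = 17081.2 MB.
= 15.91 GiB.

15.91 GiB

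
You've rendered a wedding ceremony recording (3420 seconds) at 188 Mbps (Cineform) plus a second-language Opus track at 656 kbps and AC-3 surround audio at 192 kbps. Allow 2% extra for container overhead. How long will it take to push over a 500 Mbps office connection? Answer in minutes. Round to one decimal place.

22.0 minutes

Audio total: 656 + 192 = 848 kbps = 0.848 Mbps.
Total bitrate: 188.848 Mbps.
File: 188.848 Mbps × 3420 s = 645860.2 Mb.
With 2% container overhead: ×1.02. → 658777.4 Mb.
At 500 Mbps: 658777.4 / 500 = 1317.6 s ≈ 22 minutes.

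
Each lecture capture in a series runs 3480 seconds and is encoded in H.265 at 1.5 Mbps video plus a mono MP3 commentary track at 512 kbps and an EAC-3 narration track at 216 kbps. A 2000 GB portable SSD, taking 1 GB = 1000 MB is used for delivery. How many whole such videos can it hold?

Audio total: 512 + 216 = 728 kbps = 0.728 Mbps.
Total bitrate: 2.228 Mbps.
Per item: 2.228 Mbps × 3480 s = 7,753 Mb = 969.2 MB.
Capacity: 2000 GB = 16,000,000 Mb; 2063.60 items → 2063 complete.

2063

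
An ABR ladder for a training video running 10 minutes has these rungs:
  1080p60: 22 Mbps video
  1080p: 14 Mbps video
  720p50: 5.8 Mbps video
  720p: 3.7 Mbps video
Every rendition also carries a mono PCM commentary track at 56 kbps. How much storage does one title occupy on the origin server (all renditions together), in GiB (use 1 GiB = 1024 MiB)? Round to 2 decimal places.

3.19 GiB

10 min = 600 s
Audio: 56 kbps = 0.056 Mbps.
Sum of rendition bitrates: (22+0.056) + (14+0.056) + (5.8+0.056) + (3.7+0.056) = 45.724 Mbps.
× 600 s = 27,434 Mb = 3,429 MB = 3.194 GiB.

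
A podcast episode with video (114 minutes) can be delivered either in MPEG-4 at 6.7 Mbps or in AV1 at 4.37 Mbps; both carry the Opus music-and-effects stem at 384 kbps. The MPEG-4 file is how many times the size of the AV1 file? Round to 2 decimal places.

1.49

114 min = 6840 s
Audio: 384 kbps = 0.384 Mbps.
MPEG-4: 7.084 Mbps × 6840 s = 48454.6 Mb = 6.057 GB.
AV1: 4.754 Mbps × 6840 s = 32517.4 Mb = 4.065 GB.
Ratio: 6.057 / 4.065 = 1.490.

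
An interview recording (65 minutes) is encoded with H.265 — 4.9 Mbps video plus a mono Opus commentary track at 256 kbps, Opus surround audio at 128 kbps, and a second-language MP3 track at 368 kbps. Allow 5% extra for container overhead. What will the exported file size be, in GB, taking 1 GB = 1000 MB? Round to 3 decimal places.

65 min = 3900 s
Audio total: 256 + 128 + 368 = 752 kbps = 0.752 Mbps.
Total bitrate: 4.9 + 0.752 = 5.652 Mbps.
Stream data: 5.652 Mbps × 3900 s = 22042.8 Mb.
With 5% container overhead: ×1.05.
23,145 Mb ÷ 8 = 2,893 MB → 2.893 GB.

2.893 GB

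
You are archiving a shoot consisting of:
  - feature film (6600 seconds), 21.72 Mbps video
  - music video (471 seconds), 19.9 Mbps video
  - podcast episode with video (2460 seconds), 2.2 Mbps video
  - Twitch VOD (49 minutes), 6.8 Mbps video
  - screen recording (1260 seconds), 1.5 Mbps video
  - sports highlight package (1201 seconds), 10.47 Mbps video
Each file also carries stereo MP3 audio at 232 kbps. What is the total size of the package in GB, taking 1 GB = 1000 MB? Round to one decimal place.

24.5 GB

Audio: 232 kbps = 0.232 Mbps.
feature film: 21.952 Mbps × 6600 s = 144883.2 Mb
music video: 20.132 Mbps × 471 s = 9482.2 Mb
podcast episode with video: 2.432 Mbps × 2460 s = 5982.7 Mb
Twitch VOD: 7.032 Mbps × 2940 s = 20674.1 Mb
screen recording: 1.732 Mbps × 1260 s = 2182.3 Mb
sports highlight package: 10.702 Mbps × 1201 s = 12853.1 Mb
Total: 196057.6 Mb = 24507.2 MB.
= 24.51 GB.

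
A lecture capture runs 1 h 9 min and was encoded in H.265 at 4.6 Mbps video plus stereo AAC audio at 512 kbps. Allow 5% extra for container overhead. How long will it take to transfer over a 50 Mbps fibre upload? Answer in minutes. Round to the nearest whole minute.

7 minutes

1 h 9 min = 69 min = 4140 s
Audio: 512 kbps = 0.512 Mbps.
Total bitrate: 5.112 Mbps.
File: 5.112 Mbps × 4140 s = 21163.7 Mb.
With 5% container overhead: ×1.05. → 22221.9 Mb.
At 50 Mbps: 22221.9 / 50 = 444.4 s ≈ 7.41 minutes.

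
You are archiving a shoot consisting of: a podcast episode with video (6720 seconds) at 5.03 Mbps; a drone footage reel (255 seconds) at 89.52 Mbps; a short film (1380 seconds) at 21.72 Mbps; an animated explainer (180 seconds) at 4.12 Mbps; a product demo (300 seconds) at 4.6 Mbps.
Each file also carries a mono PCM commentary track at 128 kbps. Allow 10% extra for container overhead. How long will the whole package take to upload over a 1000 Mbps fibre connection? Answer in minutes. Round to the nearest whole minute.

2 minutes

Audio: 128 kbps = 0.128 Mbps.
podcast episode with video: 5.158 Mbps × 6720 s × 1.10 = 38127.9 Mb
drone footage reel: 89.648 Mbps × 255 s × 1.10 = 25146.3 Mb
short film: 21.848 Mbps × 1380 s × 1.10 = 33165.3 Mb
animated explainer: 4.248 Mbps × 180 s × 1.10 = 841.1 Mb
product demo: 4.728 Mbps × 300 s × 1.10 = 1560.2 Mb
Total: 98840.8 Mb = 12355.1 MB.
At 1000 Mbps: 98840.8 / 1000 = 99 s ≈ 1.65 minutes.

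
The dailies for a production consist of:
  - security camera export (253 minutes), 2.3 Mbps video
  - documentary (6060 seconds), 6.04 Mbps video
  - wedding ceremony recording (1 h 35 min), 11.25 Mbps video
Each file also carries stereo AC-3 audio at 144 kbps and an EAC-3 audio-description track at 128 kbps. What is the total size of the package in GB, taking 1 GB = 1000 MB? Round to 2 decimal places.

17.87 GB

Audio total: 144 + 128 = 272 kbps = 0.272 Mbps.
security camera export: 2.572 Mbps × 15180 s = 39043.0 Mb
documentary: 6.312 Mbps × 6060 s = 38250.7 Mb
wedding ceremony recording: 11.522 Mbps × 5700 s = 65675.4 Mb
Total: 142969.1 Mb = 17871.1 MB.
= 17.87 GB.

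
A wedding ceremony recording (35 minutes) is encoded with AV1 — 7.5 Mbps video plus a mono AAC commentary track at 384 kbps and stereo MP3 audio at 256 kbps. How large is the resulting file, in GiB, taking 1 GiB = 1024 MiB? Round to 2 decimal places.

1.99 GiB

35 min = 2100 s
Audio total: 384 + 256 = 640 kbps = 0.640 Mbps.
Total bitrate: 7.5 + 0.640 = 8.140 Mbps.
Stream data: 8.140 Mbps × 2100 s = 17094.0 Mb.
17,094 Mb = 2,136,750,000 bytes ÷ 1,073,741,824 = 1.990 GiB.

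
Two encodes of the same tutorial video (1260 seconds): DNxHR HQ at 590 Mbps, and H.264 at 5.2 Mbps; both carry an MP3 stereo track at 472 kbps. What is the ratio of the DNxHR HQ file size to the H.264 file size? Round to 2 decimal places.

104.10

Audio: 472 kbps = 0.472 Mbps.
DNxHR HQ: 590.472 Mbps × 1260 s = 743994.7 Mb = 86.612 GiB.
H.264: 5.672 Mbps × 1260 s = 7146.7 Mb = 0.832 GiB.
Ratio: 86.612 / 0.832 = 104.103.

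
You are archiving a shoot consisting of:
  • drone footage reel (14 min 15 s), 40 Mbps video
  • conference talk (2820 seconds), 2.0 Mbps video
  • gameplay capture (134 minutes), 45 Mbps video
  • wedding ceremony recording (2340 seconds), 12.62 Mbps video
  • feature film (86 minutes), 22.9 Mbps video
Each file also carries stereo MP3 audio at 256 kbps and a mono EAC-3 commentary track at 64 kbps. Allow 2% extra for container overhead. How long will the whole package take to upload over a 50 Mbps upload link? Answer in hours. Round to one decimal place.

3.1 hours

Audio total: 256 + 64 = 320 kbps = 0.320 Mbps.
drone footage reel: 40.320 Mbps × 855 s × 1.02 = 35163.1 Mb
conference talk: 2.320 Mbps × 2820 s × 1.02 = 6673.2 Mb
gameplay capture: 45.320 Mbps × 8040 s × 1.02 = 371660.3 Mb
wedding ceremony recording: 12.940 Mbps × 2340 s × 1.02 = 30885.2 Mb
feature film: 23.220 Mbps × 5160 s × 1.02 = 122211.5 Mb
Total: 566593.3 Mb = 70824.2 MB.
At 50 Mbps: 566593.3 / 50 = 11332 s ≈ 3.15 hours.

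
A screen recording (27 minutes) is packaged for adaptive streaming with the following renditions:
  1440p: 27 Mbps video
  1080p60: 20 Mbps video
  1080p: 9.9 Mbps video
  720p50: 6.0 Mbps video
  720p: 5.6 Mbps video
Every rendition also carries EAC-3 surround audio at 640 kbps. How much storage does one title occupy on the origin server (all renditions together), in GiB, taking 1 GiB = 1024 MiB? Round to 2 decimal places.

27 min = 1620 s
Audio: 640 kbps = 0.640 Mbps.
Sum of rendition bitrates: (27+0.640) + (20+0.640) + (9.9+0.640) + (6.0+0.640) + (5.6+0.640) = 71.700 Mbps.
× 1620 s = 116,154 Mb = 14,519 MB = 13.52 GiB.

13.52 GiB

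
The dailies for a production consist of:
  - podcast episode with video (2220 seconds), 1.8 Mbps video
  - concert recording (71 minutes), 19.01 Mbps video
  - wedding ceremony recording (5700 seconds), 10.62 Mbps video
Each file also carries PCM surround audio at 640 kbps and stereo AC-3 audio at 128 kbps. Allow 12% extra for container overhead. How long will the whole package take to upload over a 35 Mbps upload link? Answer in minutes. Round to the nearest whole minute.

Audio total: 640 + 128 = 768 kbps = 0.768 Mbps.
podcast episode with video: 2.568 Mbps × 2220 s × 1.12 = 6385.1 Mb
concert recording: 19.778 Mbps × 4260 s × 1.12 = 94364.8 Mb
wedding ceremony recording: 11.388 Mbps × 5700 s × 1.12 = 72701.0 Mb
Total: 173450.9 Mb = 21681.4 MB.
At 35 Mbps: 173450.9 / 35 = 4956 s ≈ 82.6 minutes.

83 minutes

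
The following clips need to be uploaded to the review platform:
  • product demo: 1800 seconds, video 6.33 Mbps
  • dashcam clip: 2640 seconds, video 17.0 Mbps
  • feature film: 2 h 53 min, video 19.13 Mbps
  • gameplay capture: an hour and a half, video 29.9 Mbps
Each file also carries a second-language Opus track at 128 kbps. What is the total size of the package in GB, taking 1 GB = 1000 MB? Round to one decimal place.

52.4 GB

Audio: 128 kbps = 0.128 Mbps.
product demo: 6.458 Mbps × 1800 s = 11624.4 Mb
dashcam clip: 17.128 Mbps × 2640 s = 45217.9 Mb
feature film: 19.258 Mbps × 10380 s = 199898.0 Mb
gameplay capture: 30.028 Mbps × 5400 s = 162151.2 Mb
Total: 418891.6 Mb = 52361.4 MB.
= 52.36 GB.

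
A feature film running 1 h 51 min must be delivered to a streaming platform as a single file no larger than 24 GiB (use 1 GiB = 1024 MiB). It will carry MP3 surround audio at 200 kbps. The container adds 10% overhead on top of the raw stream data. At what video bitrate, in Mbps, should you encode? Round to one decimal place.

27.9 Mbps

Budget: 24 GiB = 206158.4 Mb.
Stream payload after overhead: 206158.4 / 1.10 = 187416.8 Mb.
1 h 51 min = 111 min = 6660 s
Total bitrate budget: 187416.8 Mb / 6660 s = 28.141 Mbps.
Audio: 200 kbps = 0.200 Mbps.
Video: 28.141 − 0.200 = 27.941 Mbps.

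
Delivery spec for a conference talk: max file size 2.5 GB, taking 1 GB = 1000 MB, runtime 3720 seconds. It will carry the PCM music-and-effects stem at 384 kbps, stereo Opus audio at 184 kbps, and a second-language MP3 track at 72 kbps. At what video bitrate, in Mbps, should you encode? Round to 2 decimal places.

Budget: 2.5 GB = 20000.0 Mb.
Total bitrate budget: 20000.0 Mb / 3720 s = 5.376 Mbps.
Audio total: 384 + 184 + 72 = 640 kbps = 0.640 Mbps.
Video: 5.376 − 0.640 = 4.736 Mbps.

4.74 Mbps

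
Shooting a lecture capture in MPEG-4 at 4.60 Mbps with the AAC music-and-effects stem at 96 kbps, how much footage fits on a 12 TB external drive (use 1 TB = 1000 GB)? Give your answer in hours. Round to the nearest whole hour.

Audio: 96 kbps = 0.096 Mbps.
Total bitrate: 4.60 + 0.096 = 4.696 Mbps.
Capacity: 12 TB = 96,000,000 Mb.
Recording time: 96,000,000 / 4.696 = 20,442,930 s ≈ 5,679 hours.

5679 hours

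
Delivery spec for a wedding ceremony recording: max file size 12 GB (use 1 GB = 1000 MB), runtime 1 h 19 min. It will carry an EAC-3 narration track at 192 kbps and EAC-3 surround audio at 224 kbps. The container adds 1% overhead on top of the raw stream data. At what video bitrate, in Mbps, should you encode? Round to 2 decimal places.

19.64 Mbps

Budget: 12 GB = 96000.0 Mb.
Stream payload after overhead: 96000.0 / 1.01 = 95049.5 Mb.
1 h 19 min = 79 min = 4740 s
Total bitrate budget: 95049.5 Mb / 4740 s = 20.053 Mbps.
Audio total: 192 + 224 = 416 kbps = 0.416 Mbps.
Video: 20.053 − 0.416 = 19.637 Mbps.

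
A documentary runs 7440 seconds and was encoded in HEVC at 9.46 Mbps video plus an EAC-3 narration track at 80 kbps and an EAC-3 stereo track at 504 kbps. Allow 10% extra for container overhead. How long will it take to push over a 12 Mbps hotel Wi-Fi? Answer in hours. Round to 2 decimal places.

1.90 hours

Audio total: 80 + 504 = 584 kbps = 0.584 Mbps.
Total bitrate: 10.044 Mbps.
File: 10.044 Mbps × 7440 s = 74727.4 Mb.
With 10% container overhead: ×1.10. → 82200.1 Mb.
At 12 Mbps: 82200.1 / 12 = 6850.0 s ≈ 1.9 hours.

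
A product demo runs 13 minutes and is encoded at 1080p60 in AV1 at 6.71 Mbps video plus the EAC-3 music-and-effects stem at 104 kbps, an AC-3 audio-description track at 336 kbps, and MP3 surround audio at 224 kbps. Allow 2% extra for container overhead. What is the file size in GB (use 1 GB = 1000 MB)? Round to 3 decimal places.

13 min = 780 s
Audio total: 104 + 336 + 224 = 664 kbps = 0.664 Mbps.
Total bitrate: 6.71 + 0.664 = 7.374 Mbps.
Stream data: 7.374 Mbps × 780 s = 5751.7 Mb.
With 2% container overhead: ×1.02.
5,867 Mb ÷ 8 = 733.3 MB → 0.7333 GB.

0.733 GB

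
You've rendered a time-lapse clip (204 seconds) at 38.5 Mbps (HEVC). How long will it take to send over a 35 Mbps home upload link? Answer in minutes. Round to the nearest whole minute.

File: 38.500 Mbps × 204 s = 7854.0 Mb.
At 35 Mbps: 7854.0 / 35 = 224.4 s ≈ 3.74 minutes.

4 minutes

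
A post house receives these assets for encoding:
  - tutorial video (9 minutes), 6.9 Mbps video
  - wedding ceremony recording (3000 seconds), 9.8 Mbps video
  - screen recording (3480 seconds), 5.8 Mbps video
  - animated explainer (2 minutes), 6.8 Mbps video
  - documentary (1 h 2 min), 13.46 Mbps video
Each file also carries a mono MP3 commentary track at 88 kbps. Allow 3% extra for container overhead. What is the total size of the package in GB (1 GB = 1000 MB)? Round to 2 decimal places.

Audio: 88 kbps = 0.088 Mbps.
tutorial video: 6.988 Mbps × 540 s × 1.03 = 3886.7 Mb
wedding ceremony recording: 9.888 Mbps × 3000 s × 1.03 = 30553.9 Mb
screen recording: 5.888 Mbps × 3480 s × 1.03 = 21104.9 Mb
animated explainer: 6.888 Mbps × 120 s × 1.03 = 851.4 Mb
documentary: 13.548 Mbps × 3720 s × 1.03 = 51910.5 Mb
Total: 108307.5 Mb = 13538.4 MB.
= 13.54 GB.

13.54 GB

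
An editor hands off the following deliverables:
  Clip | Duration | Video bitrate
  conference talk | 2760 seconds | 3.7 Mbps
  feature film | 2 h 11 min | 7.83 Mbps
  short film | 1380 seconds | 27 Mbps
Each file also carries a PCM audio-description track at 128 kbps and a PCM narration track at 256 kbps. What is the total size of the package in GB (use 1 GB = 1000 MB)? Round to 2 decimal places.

14.20 GB

Audio total: 128 + 256 = 384 kbps = 0.384 Mbps.
conference talk: 4.084 Mbps × 2760 s = 11271.8 Mb
feature film: 8.214 Mbps × 7860 s = 64562.0 Mb
short film: 27.384 Mbps × 1380 s = 37789.9 Mb
Total: 113623.8 Mb = 14203.0 MB.
= 14.20 GB.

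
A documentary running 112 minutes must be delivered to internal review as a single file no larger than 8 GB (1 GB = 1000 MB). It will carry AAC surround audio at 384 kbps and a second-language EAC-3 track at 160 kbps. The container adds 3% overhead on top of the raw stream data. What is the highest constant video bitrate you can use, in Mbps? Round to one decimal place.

Budget: 8 GB = 64000.0 Mb.
Stream payload after overhead: 64000.0 / 1.03 = 62135.9 Mb.
112 min = 6720 s
Total bitrate budget: 62135.9 Mb / 6720 s = 9.246 Mbps.
Audio total: 384 + 160 = 544 kbps = 0.544 Mbps.
Video: 9.246 − 0.544 = 8.702 Mbps.

8.7 Mbps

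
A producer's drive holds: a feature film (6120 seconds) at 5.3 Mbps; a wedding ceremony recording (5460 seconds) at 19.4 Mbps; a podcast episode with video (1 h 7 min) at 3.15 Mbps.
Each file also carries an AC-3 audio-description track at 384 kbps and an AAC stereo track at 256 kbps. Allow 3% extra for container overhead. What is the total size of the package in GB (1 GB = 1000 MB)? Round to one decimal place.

Audio total: 384 + 256 = 640 kbps = 0.640 Mbps.
feature film: 5.940 Mbps × 6120 s × 1.03 = 37443.4 Mb
wedding ceremony recording: 20.040 Mbps × 5460 s × 1.03 = 112701.0 Mb
podcast episode with video: 3.790 Mbps × 4020 s × 1.03 = 15692.9 Mb
Total: 165837.2 Mb = 20729.7 MB.
= 20.73 GB.

20.7 GB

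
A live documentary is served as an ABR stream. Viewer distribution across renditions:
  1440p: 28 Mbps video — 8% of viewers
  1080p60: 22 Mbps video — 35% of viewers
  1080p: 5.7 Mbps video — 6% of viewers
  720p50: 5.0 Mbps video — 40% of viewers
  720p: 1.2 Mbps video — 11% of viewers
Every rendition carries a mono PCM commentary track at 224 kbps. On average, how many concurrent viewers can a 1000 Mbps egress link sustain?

79

Audio: 224 kbps = 0.224 Mbps.
Average per-viewer bitrate: 0.08×28.224 + 0.35×22.224 + 0.06×5.924 + 0.40×5.224 + 0.11×1.424 = 12.638 Mbps.
1000 Mbps = 1,000 Mbps; 1,000 / 12.638 = 79.13 → 79.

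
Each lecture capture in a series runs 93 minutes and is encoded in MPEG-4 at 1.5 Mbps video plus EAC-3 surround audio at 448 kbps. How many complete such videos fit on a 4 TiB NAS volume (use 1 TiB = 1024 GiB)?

93 min = 5580 s
Audio: 448 kbps = 0.448 Mbps.
Total bitrate: 1.948 Mbps.
Per item: 1.948 Mbps × 5580 s = 10,870 Mb = 1,359 MB.
Capacity: 4 TiB = 35,184,372 Mb; 3236.88 items → 3236 complete.

3236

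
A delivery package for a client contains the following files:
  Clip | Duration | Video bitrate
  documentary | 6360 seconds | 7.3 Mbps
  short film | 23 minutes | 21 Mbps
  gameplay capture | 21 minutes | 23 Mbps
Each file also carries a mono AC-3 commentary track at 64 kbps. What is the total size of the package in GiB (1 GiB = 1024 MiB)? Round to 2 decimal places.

Audio: 64 kbps = 0.064 Mbps.
documentary: 7.364 Mbps × 6360 s = 46835.0 Mb
short film: 21.064 Mbps × 1380 s = 29068.3 Mb
gameplay capture: 23.064 Mbps × 1260 s = 29060.6 Mb
Total: 104964.0 Mb = 13120.5 MB.
= 12.22 GiB.

12.22 GiB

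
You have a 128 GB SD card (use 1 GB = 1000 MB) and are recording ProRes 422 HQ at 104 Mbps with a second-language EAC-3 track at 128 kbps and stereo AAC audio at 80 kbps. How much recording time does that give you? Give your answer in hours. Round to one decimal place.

Audio total: 128 + 80 = 208 kbps = 0.208 Mbps.
Total bitrate: 104 + 0.208 = 104.208 Mbps.
Capacity: 128 GB = 1,024,000 Mb.
Recording time: 1,024,000 / 104.208 = 9,827 s ≈ 2.73 hours.

2.7 hours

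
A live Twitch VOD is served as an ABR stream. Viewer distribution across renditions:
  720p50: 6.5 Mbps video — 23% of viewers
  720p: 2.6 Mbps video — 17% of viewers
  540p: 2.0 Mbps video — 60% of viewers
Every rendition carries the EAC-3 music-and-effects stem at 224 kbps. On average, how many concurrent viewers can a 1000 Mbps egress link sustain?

297

Audio: 224 kbps = 0.224 Mbps.
Average per-viewer bitrate: 0.23×6.724 + 0.17×2.824 + 0.60×2.224 = 3.361 Mbps.
1000 Mbps = 1,000 Mbps; 1,000 / 3.361 = 297.53 → 297.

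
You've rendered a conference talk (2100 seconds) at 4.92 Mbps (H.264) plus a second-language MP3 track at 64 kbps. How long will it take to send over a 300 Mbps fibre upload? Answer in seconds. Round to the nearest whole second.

35 seconds

Audio: 64 kbps = 0.064 Mbps.
Total bitrate: 4.984 Mbps.
File: 4.984 Mbps × 2100 s = 10466.4 Mb.
At 300 Mbps: 10466.4 / 300 = 34.9 s ≈ 34.9 seconds.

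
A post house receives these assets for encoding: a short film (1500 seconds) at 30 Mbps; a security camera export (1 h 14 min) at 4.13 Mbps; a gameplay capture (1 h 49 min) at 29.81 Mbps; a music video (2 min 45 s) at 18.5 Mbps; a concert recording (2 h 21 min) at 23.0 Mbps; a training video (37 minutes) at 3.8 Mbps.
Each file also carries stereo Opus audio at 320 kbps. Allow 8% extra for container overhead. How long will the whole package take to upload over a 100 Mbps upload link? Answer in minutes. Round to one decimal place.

Audio: 320 kbps = 0.320 Mbps.
short film: 30.320 Mbps × 1500 s × 1.08 = 49118.4 Mb
security camera export: 4.450 Mbps × 4440 s × 1.08 = 21338.6 Mb
gameplay capture: 30.130 Mbps × 6540 s × 1.08 = 212814.2 Mb
music video: 18.820 Mbps × 165 s × 1.08 = 3353.7 Mb
concert recording: 23.320 Mbps × 8460 s × 1.08 = 213070.2 Mb
training video: 4.120 Mbps × 2220 s × 1.08 = 9878.1 Mb
Total: 509573.3 Mb = 63696.7 MB.
At 100 Mbps: 509573.3 / 100 = 5096 s ≈ 84.9 minutes.

84.9 minutes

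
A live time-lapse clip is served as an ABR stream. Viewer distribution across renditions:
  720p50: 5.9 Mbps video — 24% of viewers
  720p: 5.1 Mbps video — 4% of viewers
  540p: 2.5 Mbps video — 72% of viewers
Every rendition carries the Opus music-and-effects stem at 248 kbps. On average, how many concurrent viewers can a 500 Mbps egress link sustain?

136

Audio: 248 kbps = 0.248 Mbps.
Average per-viewer bitrate: 0.24×6.148 + 0.04×5.348 + 0.72×2.748 = 3.668 Mbps.
500 Mbps = 500.0 Mbps; 500.0 / 3.668 = 136.31 → 136.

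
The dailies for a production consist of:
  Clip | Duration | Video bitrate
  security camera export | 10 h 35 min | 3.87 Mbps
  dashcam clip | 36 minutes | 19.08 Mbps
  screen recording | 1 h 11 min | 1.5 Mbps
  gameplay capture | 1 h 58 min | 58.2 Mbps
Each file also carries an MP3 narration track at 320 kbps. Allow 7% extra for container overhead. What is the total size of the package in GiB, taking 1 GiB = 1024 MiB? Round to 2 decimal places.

77.68 GiB

Audio: 320 kbps = 0.320 Mbps.
security camera export: 4.190 Mbps × 38100 s × 1.07 = 170813.7 Mb
dashcam clip: 19.400 Mbps × 2160 s × 1.07 = 44837.3 Mb
screen recording: 1.820 Mbps × 4260 s × 1.07 = 8295.9 Mb
gameplay capture: 58.520 Mbps × 7080 s × 1.07 = 443324.1 Mb
Total: 667271.0 Mb = 83408.9 MB.
= 77.68 GiB.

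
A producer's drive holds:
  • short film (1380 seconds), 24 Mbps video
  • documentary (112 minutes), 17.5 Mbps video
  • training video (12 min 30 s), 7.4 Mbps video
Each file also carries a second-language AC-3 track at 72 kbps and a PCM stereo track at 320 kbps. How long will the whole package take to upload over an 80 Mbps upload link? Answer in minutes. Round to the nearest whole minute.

Audio total: 72 + 320 = 392 kbps = 0.392 Mbps.
short film: 24.392 Mbps × 1380 s = 33661.0 Mb
documentary: 17.892 Mbps × 6720 s = 120234.2 Mb
training video: 7.792 Mbps × 750 s = 5844.0 Mb
Total: 159739.2 Mb = 19967.4 MB.
At 80 Mbps: 159739.2 / 80 = 1997 s ≈ 33.3 minutes.

33 minutes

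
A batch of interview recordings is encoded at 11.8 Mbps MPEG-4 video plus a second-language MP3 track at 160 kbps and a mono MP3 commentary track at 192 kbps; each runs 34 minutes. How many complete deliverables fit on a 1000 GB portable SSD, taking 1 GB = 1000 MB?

322

34 min = 2040 s
Audio total: 160 + 192 = 352 kbps = 0.352 Mbps.
Total bitrate: 12.152 Mbps.
Per item: 12.152 Mbps × 2040 s = 24,790 Mb = 3,099 MB.
Capacity: 1000 GB = 8,000,000 Mb; 322.71 items → 322 complete.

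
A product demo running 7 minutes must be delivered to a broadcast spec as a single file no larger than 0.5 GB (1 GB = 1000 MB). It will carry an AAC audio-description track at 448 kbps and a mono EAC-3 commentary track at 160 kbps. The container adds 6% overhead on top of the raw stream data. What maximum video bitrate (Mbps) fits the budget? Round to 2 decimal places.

8.38 Mbps

Budget: 0.5 GB = 4000.0 Mb.
Stream payload after overhead: 4000.0 / 1.06 = 3773.6 Mb.
7 min = 420 s
Total bitrate budget: 3773.6 Mb / 420 s = 8.985 Mbps.
Audio total: 448 + 160 = 608 kbps = 0.608 Mbps.
Video: 8.985 − 0.608 = 8.377 Mbps.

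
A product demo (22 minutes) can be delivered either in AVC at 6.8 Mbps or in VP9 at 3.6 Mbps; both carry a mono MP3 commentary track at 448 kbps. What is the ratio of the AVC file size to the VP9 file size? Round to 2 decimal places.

22 min = 1320 s
Audio: 448 kbps = 0.448 Mbps.
AVC: 7.248 Mbps × 1320 s = 9567.4 Mb = 1.196 GB.
VP9: 4.048 Mbps × 1320 s = 5343.4 Mb = 0.668 GB.
Ratio: 1.196 / 0.668 = 1.791.

1.79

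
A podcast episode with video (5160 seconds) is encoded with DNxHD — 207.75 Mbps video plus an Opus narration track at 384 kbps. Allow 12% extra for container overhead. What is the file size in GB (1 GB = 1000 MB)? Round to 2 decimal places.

Audio: 384 kbps = 0.384 Mbps.
Total bitrate: 207.75 + 0.384 = 208.134 Mbps.
Stream data: 208.134 Mbps × 5160 s = 1073971.4 Mb.
With 12% container overhead: ×1.12.
1,202,848 Mb ÷ 8 = 150,356 MB → 150.4 GB.

150.36 GB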